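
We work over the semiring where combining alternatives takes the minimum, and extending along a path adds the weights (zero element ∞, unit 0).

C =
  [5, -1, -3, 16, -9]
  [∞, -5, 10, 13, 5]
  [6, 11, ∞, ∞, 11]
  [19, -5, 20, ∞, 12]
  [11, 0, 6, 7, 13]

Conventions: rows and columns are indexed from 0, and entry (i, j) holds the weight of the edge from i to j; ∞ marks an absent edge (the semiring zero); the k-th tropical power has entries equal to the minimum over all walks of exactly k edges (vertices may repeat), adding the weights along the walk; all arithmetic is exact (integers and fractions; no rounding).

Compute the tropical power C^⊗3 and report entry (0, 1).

C^⊗2:
  [2, -9, -3, -2, -4]
  [16, -10, 5, 8, 0]
  [11, 5, 3, 18, -3]
  [23, -10, 5, 8, 0]
  [12, -5, 8, 13, 2]
C^⊗3:
  [3, -14, -1, 3, -7]
  [11, -15, 0, 3, -5]
  [8, -3, 3, 4, 2]
  [11, -15, 0, 3, -5]
  [13, -10, 5, 8, 0]
Key observation: the optimum is the walk 0->4->1->1, with weight (-9) + 0 + (-5) = -14.
Optimal value attained by: walk 0->4->1->1.
Answer: (C^⊗3)[0][1] = -14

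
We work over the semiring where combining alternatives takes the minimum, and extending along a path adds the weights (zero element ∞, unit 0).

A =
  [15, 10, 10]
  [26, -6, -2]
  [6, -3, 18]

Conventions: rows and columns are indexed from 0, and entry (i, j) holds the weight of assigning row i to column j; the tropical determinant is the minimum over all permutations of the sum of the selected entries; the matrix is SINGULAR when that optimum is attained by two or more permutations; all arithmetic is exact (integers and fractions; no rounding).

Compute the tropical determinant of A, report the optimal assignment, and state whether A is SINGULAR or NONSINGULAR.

σ = (0, 1, 2): 15 + (-6) + 18 = 27
σ = (0, 2, 1): 15 + (-2) + (-3) = 10
σ = (1, 0, 2): 10 + 26 + 18 = 54
σ = (1, 2, 0): 10 + (-2) + 6 = 14
σ = (2, 0, 1): 10 + 26 + (-3) = 33
σ = (2, 1, 0): 10 + (-6) + 6 = 10
Optimal value attained by: σ = (0, 2, 1).
Answer: det⊕(A) = 10; verdict: SINGULAR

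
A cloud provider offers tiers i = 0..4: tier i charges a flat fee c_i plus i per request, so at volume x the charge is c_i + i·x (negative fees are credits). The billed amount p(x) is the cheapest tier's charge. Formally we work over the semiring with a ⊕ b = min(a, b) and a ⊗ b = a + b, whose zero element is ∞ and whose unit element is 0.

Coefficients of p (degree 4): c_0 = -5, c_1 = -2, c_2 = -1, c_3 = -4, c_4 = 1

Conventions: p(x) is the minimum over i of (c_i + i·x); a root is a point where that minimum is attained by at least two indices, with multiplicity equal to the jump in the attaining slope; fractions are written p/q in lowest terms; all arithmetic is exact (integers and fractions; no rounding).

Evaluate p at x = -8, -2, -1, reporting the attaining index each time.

p(-8) = min(-5+0·(-8)=-5, -2+1·(-8)=-10, -1+2·(-8)=-17, -4+3·(-8)=-28, 1+4·(-8)=-31) = -31 (attained by i=4)
p(-2) = min(-5+0·(-2)=-5, -2+1·(-2)=-4, -1+2·(-2)=-5, -4+3·(-2)=-10, 1+4·(-2)=-7) = -10 (attained by i=3)
p(-1) = min(-5+0·(-1)=-5, -2+1·(-1)=-3, -1+2·(-1)=-3, -4+3·(-1)=-7, 1+4·(-1)=-3) = -7 (attained by i=3)
Answer: p(-8) = -31; p(-2) = -10; p(-1) = -7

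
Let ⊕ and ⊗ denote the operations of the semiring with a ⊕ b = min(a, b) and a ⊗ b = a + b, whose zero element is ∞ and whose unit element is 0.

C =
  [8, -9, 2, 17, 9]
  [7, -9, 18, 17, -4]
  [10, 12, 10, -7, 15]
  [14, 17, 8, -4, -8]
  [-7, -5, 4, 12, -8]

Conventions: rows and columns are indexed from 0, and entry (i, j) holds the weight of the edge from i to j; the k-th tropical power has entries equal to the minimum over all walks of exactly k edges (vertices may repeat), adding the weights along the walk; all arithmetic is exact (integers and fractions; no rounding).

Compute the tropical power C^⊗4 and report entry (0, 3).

C^⊗2:
  [-2, -18, 9, -5, -13]
  [-11, -18, 0, 8, -13]
  [7, 1, 1, -11, -15]
  [-15, -13, -4, -8, -16]
  [-15, -16, -5, -3, -16]
C^⊗3:
  [-20, -27, -9, -9, -22]
  [-20, -27, -9, -7, -22]
  [-22, -20, -11, -15, -23]
  [-23, -24, -13, -12, -24]
  [-23, -25, -13, -12, -24]
C^⊗4:
  [-29, -36, -18, -16, -31]
  [-29, -36, -18, -16, -31]
  [-30, -31, -20, -19, -31]
  [-31, -33, -21, -20, -32]
  [-31, -34, -21, -20, -32]
Key observation: the optimum is the walk 0->1->4->2->3, with weight (-9) + (-4) + 4 + (-7) = -16.
Optimal value attained by: walk 0->1->4->2->3.
Answer: (C^⊗4)[0][3] = -16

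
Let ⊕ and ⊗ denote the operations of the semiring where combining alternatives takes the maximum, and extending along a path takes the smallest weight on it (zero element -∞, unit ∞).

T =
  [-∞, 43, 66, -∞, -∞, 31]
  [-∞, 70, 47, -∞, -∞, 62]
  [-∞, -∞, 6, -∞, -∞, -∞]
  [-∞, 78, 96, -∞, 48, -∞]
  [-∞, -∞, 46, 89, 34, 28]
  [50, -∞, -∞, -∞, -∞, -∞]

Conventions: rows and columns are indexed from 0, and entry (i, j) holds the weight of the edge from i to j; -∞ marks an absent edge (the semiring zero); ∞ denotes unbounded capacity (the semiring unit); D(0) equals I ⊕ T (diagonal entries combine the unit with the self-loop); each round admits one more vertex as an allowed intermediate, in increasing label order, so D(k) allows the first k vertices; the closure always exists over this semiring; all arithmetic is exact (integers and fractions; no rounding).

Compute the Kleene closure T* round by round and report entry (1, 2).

D(0):
  [∞, 43, 66, -∞, -∞, 31]
  [-∞, ∞, 47, -∞, -∞, 62]
  [-∞, -∞, ∞, -∞, -∞, -∞]
  [-∞, 78, 96, ∞, 48, -∞]
  [-∞, -∞, 46, 89, ∞, 28]
  [50, -∞, -∞, -∞, -∞, ∞]
D(1):
  [∞, 43, 66, -∞, -∞, 31]
  [-∞, ∞, 47, -∞, -∞, 62]
  [-∞, -∞, ∞, -∞, -∞, -∞]
  [-∞, 78, 96, ∞, 48, -∞]
  [-∞, -∞, 46, 89, ∞, 28]
  [50, 43, 50, -∞, -∞, ∞]
D(2):
  [∞, 43, 66, -∞, -∞, 43]
  [-∞, ∞, 47, -∞, -∞, 62]
  [-∞, -∞, ∞, -∞, -∞, -∞]
  [-∞, 78, 96, ∞, 48, 62]
  [-∞, -∞, 46, 89, ∞, 28]
  [50, 43, 50, -∞, -∞, ∞]
D(3):
  [∞, 43, 66, -∞, -∞, 43]
  [-∞, ∞, 47, -∞, -∞, 62]
  [-∞, -∞, ∞, -∞, -∞, -∞]
  [-∞, 78, 96, ∞, 48, 62]
  [-∞, -∞, 46, 89, ∞, 28]
  [50, 43, 50, -∞, -∞, ∞]
D(4):
  [∞, 43, 66, -∞, -∞, 43]
  [-∞, ∞, 47, -∞, -∞, 62]
  [-∞, -∞, ∞, -∞, -∞, -∞]
  [-∞, 78, 96, ∞, 48, 62]
  [-∞, 78, 89, 89, ∞, 62]
  [50, 43, 50, -∞, -∞, ∞]
D(5):
  [∞, 43, 66, -∞, -∞, 43]
  [-∞, ∞, 47, -∞, -∞, 62]
  [-∞, -∞, ∞, -∞, -∞, -∞]
  [-∞, 78, 96, ∞, 48, 62]
  [-∞, 78, 89, 89, ∞, 62]
  [50, 43, 50, -∞, -∞, ∞]
D(6):
  [∞, 43, 66, -∞, -∞, 43]
  [50, ∞, 50, -∞, -∞, 62]
  [-∞, -∞, ∞, -∞, -∞, -∞]
  [50, 78, 96, ∞, 48, 62]
  [50, 78, 89, 89, ∞, 62]
  [50, 43, 50, -∞, -∞, ∞]
Answer: T*[1][2] = 50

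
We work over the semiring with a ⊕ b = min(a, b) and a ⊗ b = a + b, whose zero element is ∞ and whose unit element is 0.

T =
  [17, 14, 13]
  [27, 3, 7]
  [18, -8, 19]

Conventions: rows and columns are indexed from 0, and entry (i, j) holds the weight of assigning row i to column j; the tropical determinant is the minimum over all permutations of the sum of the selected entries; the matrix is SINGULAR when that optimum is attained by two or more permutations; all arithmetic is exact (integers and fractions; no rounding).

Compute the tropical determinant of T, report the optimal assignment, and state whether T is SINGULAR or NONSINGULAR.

σ = (0, 1, 2): 17 + 3 + 19 = 39
σ = (0, 2, 1): 17 + 7 + (-8) = 16
σ = (1, 0, 2): 14 + 27 + 19 = 60
σ = (1, 2, 0): 14 + 7 + 18 = 39
σ = (2, 0, 1): 13 + 27 + (-8) = 32
σ = (2, 1, 0): 13 + 3 + 18 = 34
Optimal value attained by: σ = (0, 2, 1).
Answer: det⊕(T) = 16; verdict: NONSINGULAR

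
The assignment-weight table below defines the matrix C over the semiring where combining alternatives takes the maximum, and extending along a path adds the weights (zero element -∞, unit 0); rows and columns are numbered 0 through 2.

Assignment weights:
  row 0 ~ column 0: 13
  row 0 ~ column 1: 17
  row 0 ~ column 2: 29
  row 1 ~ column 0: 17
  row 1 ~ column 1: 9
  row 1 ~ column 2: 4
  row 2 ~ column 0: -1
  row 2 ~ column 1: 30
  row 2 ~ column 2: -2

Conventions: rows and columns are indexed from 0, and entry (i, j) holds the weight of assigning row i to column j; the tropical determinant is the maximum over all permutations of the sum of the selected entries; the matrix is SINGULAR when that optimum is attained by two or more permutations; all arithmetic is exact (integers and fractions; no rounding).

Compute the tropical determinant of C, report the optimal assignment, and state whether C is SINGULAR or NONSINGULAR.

σ = (0, 1, 2): 13 + 9 + (-2) = 20
σ = (0, 2, 1): 13 + 4 + 30 = 47
σ = (1, 0, 2): 17 + 17 + (-2) = 32
σ = (1, 2, 0): 17 + 4 + (-1) = 20
σ = (2, 0, 1): 29 + 17 + 30 = 76
σ = (2, 1, 0): 29 + 9 + (-1) = 37
Optimal value attained by: σ = (2, 0, 1).
Answer: det⊕(C) = 76; verdict: NONSINGULAR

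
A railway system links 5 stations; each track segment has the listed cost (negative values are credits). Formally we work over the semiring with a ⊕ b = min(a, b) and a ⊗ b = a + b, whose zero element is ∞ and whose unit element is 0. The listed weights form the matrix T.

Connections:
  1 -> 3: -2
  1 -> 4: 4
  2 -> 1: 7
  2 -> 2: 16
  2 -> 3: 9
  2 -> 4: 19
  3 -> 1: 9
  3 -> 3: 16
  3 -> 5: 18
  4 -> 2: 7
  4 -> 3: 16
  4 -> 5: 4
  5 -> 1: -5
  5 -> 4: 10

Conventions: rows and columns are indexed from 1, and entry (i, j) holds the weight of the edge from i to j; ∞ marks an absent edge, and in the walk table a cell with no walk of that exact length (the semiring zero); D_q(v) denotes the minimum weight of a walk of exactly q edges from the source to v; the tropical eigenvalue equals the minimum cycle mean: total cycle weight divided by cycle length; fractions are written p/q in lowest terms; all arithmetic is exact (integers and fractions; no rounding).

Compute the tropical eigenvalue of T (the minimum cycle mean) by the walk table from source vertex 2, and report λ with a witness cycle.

q=0: [∞, 0, ∞, ∞, ∞]
q=1: [7, 16, 9, 19, ∞]
q=2: [18, 26, 5, 11, 23]
q=3: [14, 18, 16, 22, 15]
q=4: [10, 29, 12, 18, 26]
q=5: [21, 25, 8, 14, 22]
Optimal cycle mean attained by: cycle 1->4->5->1, total 4 + 4 + (-5), length 3.
Answer: λ = 1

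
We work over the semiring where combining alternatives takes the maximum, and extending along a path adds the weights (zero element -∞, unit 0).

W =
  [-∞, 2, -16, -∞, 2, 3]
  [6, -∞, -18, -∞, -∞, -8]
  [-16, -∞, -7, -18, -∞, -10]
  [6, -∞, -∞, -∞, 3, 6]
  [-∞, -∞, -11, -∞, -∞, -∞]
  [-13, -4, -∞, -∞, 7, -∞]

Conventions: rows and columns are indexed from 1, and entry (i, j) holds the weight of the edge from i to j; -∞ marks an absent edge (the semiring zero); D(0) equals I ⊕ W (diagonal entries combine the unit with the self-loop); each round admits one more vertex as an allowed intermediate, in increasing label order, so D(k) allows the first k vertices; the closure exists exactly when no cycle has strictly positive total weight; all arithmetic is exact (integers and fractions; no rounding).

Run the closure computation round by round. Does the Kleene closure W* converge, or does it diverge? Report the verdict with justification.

D(0):
  [0, 2, -16, -∞, 2, 3]
  [6, 0, -18, -∞, -∞, -8]
  [-16, -∞, 0, -18, -∞, -10]
  [6, -∞, -∞, 0, 3, 6]
  [-∞, -∞, -11, -∞, 0, -∞]
  [-13, -4, -∞, -∞, 7, 0]
Detection: at round 1, diagonal entry (2, 2) turns strictly positive.
Key observation: the cycle 2->1->2 has total weight 6 + 2, which is strictly positive.
Answer: DIVERGES — positive cycle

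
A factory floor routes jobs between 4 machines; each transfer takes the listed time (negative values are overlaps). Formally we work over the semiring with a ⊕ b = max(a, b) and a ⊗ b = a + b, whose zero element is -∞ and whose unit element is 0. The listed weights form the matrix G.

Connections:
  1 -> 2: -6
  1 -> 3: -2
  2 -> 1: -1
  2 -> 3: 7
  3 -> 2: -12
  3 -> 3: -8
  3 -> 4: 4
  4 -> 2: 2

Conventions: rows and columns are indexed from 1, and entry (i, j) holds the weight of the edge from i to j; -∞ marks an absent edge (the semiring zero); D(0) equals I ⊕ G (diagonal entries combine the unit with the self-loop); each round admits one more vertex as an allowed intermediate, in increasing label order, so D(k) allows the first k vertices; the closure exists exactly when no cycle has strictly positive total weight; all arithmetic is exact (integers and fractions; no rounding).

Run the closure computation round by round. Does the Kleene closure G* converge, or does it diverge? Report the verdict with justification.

D(0):
  [0, -6, -2, -∞]
  [-1, 0, 7, -∞]
  [-∞, -12, 0, 4]
  [-∞, 2, -∞, 0]
D(1):
  [0, -6, -2, -∞]
  [-1, 0, 7, -∞]
  [-∞, -12, 0, 4]
  [-∞, 2, -∞, 0]
D(2):
  [0, -6, 1, -∞]
  [-1, 0, 7, -∞]
  [-13, -12, 0, 4]
  [1, 2, 9, 0]
Detection: at round 3, diagonal entry (4, 4) turns strictly positive.
Key observation: the cycle 4->2->1->3->4 has total weight 2 + (-1) + (-2) + 4, which is strictly positive.
Answer: DIVERGES — positive cycle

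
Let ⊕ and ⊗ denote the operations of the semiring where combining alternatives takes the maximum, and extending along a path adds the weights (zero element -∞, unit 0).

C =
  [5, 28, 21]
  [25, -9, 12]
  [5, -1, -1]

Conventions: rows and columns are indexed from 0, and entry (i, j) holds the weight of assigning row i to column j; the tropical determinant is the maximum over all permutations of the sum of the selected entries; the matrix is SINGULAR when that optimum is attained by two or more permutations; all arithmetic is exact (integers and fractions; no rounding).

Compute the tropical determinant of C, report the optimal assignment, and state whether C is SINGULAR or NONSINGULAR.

σ = (0, 1, 2): 5 + (-9) + (-1) = -5
σ = (0, 2, 1): 5 + 12 + (-1) = 16
σ = (1, 0, 2): 28 + 25 + (-1) = 52
σ = (1, 2, 0): 28 + 12 + 5 = 45
σ = (2, 0, 1): 21 + 25 + (-1) = 45
σ = (2, 1, 0): 21 + (-9) + 5 = 17
Optimal value attained by: σ = (1, 0, 2).
Answer: det⊕(C) = 52; verdict: NONSINGULAR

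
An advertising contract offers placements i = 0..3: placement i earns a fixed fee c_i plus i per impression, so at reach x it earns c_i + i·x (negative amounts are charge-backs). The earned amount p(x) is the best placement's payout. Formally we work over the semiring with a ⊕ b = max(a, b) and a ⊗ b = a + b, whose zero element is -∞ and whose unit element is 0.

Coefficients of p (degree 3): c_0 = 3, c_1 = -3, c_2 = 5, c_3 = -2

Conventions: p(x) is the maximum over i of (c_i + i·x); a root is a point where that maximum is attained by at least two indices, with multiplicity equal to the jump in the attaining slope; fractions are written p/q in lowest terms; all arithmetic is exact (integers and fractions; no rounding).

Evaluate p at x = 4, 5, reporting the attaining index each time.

p(4) = max(3+0·4=3, -3+1·4=1, 5+2·4=13, -2+3·4=10) = 13 (attained by i=2)
p(5) = max(3+0·5=3, -3+1·5=2, 5+2·5=15, -2+3·5=13) = 15 (attained by i=2)
Answer: p(4) = 13; p(5) = 15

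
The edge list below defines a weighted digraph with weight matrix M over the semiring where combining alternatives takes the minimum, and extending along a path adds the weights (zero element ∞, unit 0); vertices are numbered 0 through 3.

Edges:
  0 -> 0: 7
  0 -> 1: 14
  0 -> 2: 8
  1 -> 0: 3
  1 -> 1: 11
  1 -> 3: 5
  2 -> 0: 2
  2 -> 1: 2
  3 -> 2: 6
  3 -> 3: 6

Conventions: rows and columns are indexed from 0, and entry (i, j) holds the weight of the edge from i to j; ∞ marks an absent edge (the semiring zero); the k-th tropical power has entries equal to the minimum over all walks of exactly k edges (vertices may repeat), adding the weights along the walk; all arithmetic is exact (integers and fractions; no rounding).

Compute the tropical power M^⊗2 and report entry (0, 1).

M^⊗2:
  [10, 10, 15, 19]
  [10, 17, 11, 11]
  [5, 13, 10, 7]
  [8, 8, 12, 12]
Key observation: the optimum is the walk 0->2->1, with weight 8 + 2 = 10.
Optimal value attained by: walk 0->2->1.
Answer: (M^⊗2)[0][1] = 10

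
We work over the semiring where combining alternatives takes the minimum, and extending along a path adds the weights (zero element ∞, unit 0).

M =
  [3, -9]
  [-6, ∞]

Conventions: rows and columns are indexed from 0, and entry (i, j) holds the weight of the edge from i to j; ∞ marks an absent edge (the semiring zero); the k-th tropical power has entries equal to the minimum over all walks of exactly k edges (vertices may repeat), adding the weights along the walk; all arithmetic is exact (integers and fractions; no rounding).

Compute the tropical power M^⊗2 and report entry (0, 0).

M^⊗2:
  [-15, -6]
  [-3, -15]
Key observation: the optimum is the walk 0->1->0, with weight (-9) + (-6) = -15.
Optimal value attained by: walk 0->1->0.
Answer: (M^⊗2)[0][0] = -15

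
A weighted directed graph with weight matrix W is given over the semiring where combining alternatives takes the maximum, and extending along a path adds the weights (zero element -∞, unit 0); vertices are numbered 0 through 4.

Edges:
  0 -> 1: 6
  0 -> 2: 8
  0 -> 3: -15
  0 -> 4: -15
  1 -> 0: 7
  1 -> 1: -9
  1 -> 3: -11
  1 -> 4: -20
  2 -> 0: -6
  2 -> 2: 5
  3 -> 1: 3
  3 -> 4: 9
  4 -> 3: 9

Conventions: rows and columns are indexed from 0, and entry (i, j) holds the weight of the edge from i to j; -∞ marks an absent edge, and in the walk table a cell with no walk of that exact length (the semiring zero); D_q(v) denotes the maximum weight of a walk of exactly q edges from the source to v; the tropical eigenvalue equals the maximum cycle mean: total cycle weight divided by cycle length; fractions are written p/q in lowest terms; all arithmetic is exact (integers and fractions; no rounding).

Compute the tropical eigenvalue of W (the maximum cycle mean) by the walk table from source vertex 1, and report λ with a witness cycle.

q=0: [-∞, 0, -∞, -∞, -∞]
q=1: [7, -9, -∞, -11, -20]
q=2: [-2, 13, 15, -8, -2]
q=3: [20, 4, 20, 7, 1]
q=4: [14, 26, 28, 10, 16]
q=5: [33, 20, 33, 25, 19]
Optimal cycle mean attained by: cycle 3->4->3, total 9 + 9, length 2.
Answer: λ = 9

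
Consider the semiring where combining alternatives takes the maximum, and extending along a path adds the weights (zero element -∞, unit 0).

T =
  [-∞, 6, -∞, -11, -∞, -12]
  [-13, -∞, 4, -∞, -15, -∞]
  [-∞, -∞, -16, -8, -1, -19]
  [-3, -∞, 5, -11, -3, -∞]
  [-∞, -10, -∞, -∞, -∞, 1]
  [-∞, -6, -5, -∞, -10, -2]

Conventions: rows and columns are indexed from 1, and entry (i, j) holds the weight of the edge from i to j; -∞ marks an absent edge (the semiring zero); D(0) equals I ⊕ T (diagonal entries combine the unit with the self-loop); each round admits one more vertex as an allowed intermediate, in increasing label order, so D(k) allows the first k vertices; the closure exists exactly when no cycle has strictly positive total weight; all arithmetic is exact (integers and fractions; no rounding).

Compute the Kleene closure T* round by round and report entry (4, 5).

D(0):
  [0, 6, -∞, -11, -∞, -12]
  [-13, 0, 4, -∞, -15, -∞]
  [-∞, -∞, 0, -8, -1, -19]
  [-3, -∞, 5, 0, -3, -∞]
  [-∞, -10, -∞, -∞, 0, 1]
  [-∞, -6, -5, -∞, -10, 0]
D(1):
  [0, 6, -∞, -11, -∞, -12]
  [-13, 0, 4, -24, -15, -25]
  [-∞, -∞, 0, -8, -1, -19]
  [-3, 3, 5, 0, -3, -15]
  [-∞, -10, -∞, -∞, 0, 1]
  [-∞, -6, -5, -∞, -10, 0]
D(2):
  [0, 6, 10, -11, -9, -12]
  [-13, 0, 4, -24, -15, -25]
  [-∞, -∞, 0, -8, -1, -19]
  [-3, 3, 7, 0, -3, -15]
  [-23, -10, -6, -34, 0, 1]
  [-19, -6, -2, -30, -10, 0]
D(3):
  [0, 6, 10, 2, 9, -9]
  [-13, 0, 4, -4, 3, -15]
  [-∞, -∞, 0, -8, -1, -19]
  [-3, 3, 7, 0, 6, -12]
  [-23, -10, -6, -14, 0, 1]
  [-19, -6, -2, -10, -3, 0]
D(4):
  [0, 6, 10, 2, 9, -9]
  [-7, 0, 4, -4, 3, -15]
  [-11, -5, 0, -8, -1, -19]
  [-3, 3, 7, 0, 6, -12]
  [-17, -10, -6, -14, 0, 1]
  [-13, -6, -2, -10, -3, 0]
D(5):
  [0, 6, 10, 2, 9, 10]
  [-7, 0, 4, -4, 3, 4]
  [-11, -5, 0, -8, -1, 0]
  [-3, 3, 7, 0, 6, 7]
  [-17, -10, -6, -14, 0, 1]
  [-13, -6, -2, -10, -3, 0]
D(6):
  [0, 6, 10, 2, 9, 10]
  [-7, 0, 4, -4, 3, 4]
  [-11, -5, 0, -8, -1, 0]
  [-3, 3, 7, 0, 6, 7]
  [-12, -5, -1, -9, 0, 1]
  [-13, -6, -2, -10, -3, 0]
Answer: T*[4][5] = 6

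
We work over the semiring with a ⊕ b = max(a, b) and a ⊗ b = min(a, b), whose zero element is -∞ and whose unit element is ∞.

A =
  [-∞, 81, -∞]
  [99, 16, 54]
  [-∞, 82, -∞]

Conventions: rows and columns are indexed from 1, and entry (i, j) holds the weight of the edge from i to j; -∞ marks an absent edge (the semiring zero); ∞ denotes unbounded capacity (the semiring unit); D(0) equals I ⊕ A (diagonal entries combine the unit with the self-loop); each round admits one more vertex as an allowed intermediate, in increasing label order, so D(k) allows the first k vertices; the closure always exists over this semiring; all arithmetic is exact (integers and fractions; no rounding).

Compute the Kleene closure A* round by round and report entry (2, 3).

D(0):
  [∞, 81, -∞]
  [99, ∞, 54]
  [-∞, 82, ∞]
D(1):
  [∞, 81, -∞]
  [99, ∞, 54]
  [-∞, 82, ∞]
D(2):
  [∞, 81, 54]
  [99, ∞, 54]
  [82, 82, ∞]
D(3):
  [∞, 81, 54]
  [99, ∞, 54]
  [82, 82, ∞]
Answer: A*[2][3] = 54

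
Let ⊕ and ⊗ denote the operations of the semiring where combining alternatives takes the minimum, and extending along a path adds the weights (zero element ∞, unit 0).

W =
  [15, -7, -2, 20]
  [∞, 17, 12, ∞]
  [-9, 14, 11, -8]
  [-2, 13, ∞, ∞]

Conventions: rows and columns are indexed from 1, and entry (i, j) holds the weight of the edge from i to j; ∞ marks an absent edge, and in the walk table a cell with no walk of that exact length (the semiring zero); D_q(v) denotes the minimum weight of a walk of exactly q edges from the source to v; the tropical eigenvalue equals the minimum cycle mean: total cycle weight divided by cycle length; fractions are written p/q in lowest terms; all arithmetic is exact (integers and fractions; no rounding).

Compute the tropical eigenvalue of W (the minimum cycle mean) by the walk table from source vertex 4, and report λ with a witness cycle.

q=0: [∞, ∞, ∞, 0]
q=1: [-2, 13, ∞, ∞]
q=2: [13, -9, -4, 18]
q=3: [-13, 6, 3, -12]
q=4: [-14, -20, -15, -5]
Optimal cycle mean attained by: cycle 1->3->1, total (-2) + (-9), length 2.
Answer: λ = -11/2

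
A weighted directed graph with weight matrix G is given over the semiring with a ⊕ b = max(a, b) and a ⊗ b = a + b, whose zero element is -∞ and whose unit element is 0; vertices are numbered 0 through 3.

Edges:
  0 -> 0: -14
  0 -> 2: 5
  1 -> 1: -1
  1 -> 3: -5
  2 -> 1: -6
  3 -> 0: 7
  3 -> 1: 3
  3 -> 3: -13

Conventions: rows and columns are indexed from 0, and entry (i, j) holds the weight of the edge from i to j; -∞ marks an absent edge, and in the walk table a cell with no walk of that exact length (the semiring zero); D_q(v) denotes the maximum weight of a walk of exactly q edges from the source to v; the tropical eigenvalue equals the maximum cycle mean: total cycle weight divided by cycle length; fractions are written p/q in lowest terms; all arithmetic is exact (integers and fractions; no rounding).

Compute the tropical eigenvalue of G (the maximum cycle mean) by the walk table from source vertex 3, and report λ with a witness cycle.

q=0: [-∞, -∞, -∞, 0]
q=1: [7, 3, -∞, -13]
q=2: [-6, 2, 12, -2]
q=3: [5, 6, -1, -3]
q=4: [4, 5, 10, 1]
Optimal cycle mean attained by: cycle 0->2->1->3->0, total 5 + (-6) + (-5) + 7, length 4.
Answer: λ = 1/4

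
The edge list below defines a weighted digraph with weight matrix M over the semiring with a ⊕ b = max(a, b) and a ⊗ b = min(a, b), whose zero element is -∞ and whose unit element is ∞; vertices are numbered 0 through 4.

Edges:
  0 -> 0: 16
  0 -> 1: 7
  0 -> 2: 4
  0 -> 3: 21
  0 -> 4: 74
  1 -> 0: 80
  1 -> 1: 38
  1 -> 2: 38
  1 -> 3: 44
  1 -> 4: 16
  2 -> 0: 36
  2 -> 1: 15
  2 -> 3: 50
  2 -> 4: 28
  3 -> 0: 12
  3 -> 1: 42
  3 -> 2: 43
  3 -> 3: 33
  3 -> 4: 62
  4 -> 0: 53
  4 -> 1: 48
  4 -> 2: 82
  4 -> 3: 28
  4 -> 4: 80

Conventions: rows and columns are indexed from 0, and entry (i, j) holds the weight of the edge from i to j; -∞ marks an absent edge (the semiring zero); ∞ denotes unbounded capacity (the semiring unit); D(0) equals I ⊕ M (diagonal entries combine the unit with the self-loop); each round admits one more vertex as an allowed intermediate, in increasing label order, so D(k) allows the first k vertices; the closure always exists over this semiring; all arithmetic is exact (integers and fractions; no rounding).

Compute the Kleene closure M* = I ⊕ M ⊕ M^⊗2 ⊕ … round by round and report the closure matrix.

D(0):
  [∞, 7, 4, 21, 74]
  [80, ∞, 38, 44, 16]
  [36, 15, ∞, 50, 28]
  [12, 42, 43, ∞, 62]
  [53, 48, 82, 28, ∞]
D(1):
  [∞, 7, 4, 21, 74]
  [80, ∞, 38, 44, 74]
  [36, 15, ∞, 50, 36]
  [12, 42, 43, ∞, 62]
  [53, 48, 82, 28, ∞]
D(2):
  [∞, 7, 7, 21, 74]
  [80, ∞, 38, 44, 74]
  [36, 15, ∞, 50, 36]
  [42, 42, 43, ∞, 62]
  [53, 48, 82, 44, ∞]
D(3):
  [∞, 7, 7, 21, 74]
  [80, ∞, 38, 44, 74]
  [36, 15, ∞, 50, 36]
  [42, 42, 43, ∞, 62]
  [53, 48, 82, 50, ∞]
D(4):
  [∞, 21, 21, 21, 74]
  [80, ∞, 43, 44, 74]
  [42, 42, ∞, 50, 50]
  [42, 42, 43, ∞, 62]
  [53, 48, 82, 50, ∞]
D(5):
  [∞, 48, 74, 50, 74]
  [80, ∞, 74, 50, 74]
  [50, 48, ∞, 50, 50]
  [53, 48, 62, ∞, 62]
  [53, 48, 82, 50, ∞]
Answer: M* = [[∞, 48, 74, 50, 74], [80, ∞, 74, 50, 74], [50, 48, ∞, 50, 50], [53, 48, 62, ∞, 62], [53, 48, 82, 50, ∞]]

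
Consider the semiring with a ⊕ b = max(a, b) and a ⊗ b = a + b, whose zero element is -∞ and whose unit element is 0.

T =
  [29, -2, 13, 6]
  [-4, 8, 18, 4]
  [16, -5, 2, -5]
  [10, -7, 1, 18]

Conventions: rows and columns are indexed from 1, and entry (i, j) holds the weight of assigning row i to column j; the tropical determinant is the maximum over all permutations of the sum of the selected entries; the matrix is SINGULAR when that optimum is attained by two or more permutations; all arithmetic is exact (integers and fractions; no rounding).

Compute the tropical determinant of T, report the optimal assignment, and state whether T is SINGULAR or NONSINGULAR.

σ = (1, 2, 3, 4): 29 + 8 + 2 + 18 = 57
σ = (1, 2, 4, 3): 29 + 8 + (-5) + 1 = 33
σ = (1, 3, 2, 4): 29 + 18 + (-5) + 18 = 60
σ = (1, 3, 4, 2): 29 + 18 + (-5) + (-7) = 35
σ = (1, 4, 2, 3): 29 + 4 + (-5) + 1 = 29
σ = (1, 4, 3, 2): 29 + 4 + 2 + (-7) = 28
σ = (2, 1, 3, 4): (-2) + (-4) + 2 + 18 = 14
σ = (2, 1, 4, 3): (-2) + (-4) + (-5) + 1 = -10
σ = (2, 3, 1, 4): (-2) + 18 + 16 + 18 = 50
σ = (2, 3, 4, 1): (-2) + 18 + (-5) + 10 = 21
σ = (2, 4, 1, 3): (-2) + 4 + 16 + 1 = 19
σ = (2, 4, 3, 1): (-2) + 4 + 2 + 10 = 14
σ = (3, 1, 2, 4): 13 + (-4) + (-5) + 18 = 22
σ = (3, 1, 4, 2): 13 + (-4) + (-5) + (-7) = -3
σ = (3, 2, 1, 4): 13 + 8 + 16 + 18 = 55
σ = (3, 2, 4, 1): 13 + 8 + (-5) + 10 = 26
σ = (3, 4, 1, 2): 13 + 4 + 16 + (-7) = 26
σ = (3, 4, 2, 1): 13 + 4 + (-5) + 10 = 22
σ = (4, 1, 2, 3): 6 + (-4) + (-5) + 1 = -2
σ = (4, 1, 3, 2): 6 + (-4) + 2 + (-7) = -3
σ = (4, 2, 1, 3): 6 + 8 + 16 + 1 = 31
σ = (4, 2, 3, 1): 6 + 8 + 2 + 10 = 26
σ = (4, 3, 1, 2): 6 + 18 + 16 + (-7) = 33
σ = (4, 3, 2, 1): 6 + 18 + (-5) + 10 = 29
Optimal value attained by: σ = (1, 3, 2, 4).
Answer: det⊕(T) = 60; verdict: NONSINGULAR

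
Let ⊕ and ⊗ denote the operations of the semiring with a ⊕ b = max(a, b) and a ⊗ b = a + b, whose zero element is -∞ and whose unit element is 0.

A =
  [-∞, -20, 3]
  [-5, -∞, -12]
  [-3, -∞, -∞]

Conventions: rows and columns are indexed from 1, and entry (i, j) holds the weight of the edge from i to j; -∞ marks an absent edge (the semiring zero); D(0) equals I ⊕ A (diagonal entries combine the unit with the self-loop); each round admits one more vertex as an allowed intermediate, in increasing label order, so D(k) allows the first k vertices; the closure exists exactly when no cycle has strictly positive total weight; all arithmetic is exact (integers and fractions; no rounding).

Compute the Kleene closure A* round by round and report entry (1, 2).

D(0):
  [0, -20, 3]
  [-5, 0, -12]
  [-3, -∞, 0]
D(1):
  [0, -20, 3]
  [-5, 0, -2]
  [-3, -23, 0]
D(2):
  [0, -20, 3]
  [-5, 0, -2]
  [-3, -23, 0]
D(3):
  [0, -20, 3]
  [-5, 0, -2]
  [-3, -23, 0]
Answer: A*[1][2] = -20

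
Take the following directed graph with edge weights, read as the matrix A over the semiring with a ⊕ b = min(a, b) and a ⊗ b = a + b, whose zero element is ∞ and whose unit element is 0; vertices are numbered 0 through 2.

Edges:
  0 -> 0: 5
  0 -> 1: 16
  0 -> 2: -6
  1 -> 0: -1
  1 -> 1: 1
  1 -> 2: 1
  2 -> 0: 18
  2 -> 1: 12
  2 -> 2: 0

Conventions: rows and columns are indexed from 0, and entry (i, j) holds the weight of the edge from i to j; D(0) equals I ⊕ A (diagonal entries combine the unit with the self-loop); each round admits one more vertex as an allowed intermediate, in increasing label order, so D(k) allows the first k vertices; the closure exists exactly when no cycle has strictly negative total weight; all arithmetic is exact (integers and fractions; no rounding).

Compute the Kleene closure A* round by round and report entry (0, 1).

D(0):
  [0, 16, -6]
  [-1, 0, 1]
  [18, 12, 0]
D(1):
  [0, 16, -6]
  [-1, 0, -7]
  [18, 12, 0]
D(2):
  [0, 16, -6]
  [-1, 0, -7]
  [11, 12, 0]
D(3):
  [0, 6, -6]
  [-1, 0, -7]
  [11, 12, 0]
Answer: A*[0][1] = 6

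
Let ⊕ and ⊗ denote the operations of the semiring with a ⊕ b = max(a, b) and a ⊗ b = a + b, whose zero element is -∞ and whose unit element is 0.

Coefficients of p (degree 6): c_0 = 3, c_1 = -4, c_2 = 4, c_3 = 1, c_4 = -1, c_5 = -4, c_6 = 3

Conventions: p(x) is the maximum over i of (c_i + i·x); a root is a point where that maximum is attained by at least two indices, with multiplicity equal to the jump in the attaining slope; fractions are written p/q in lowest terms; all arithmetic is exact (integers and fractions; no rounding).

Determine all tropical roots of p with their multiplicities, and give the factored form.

hull edge (i=0, c=3) to (i=2, c=4): slope 1/2, span 2
hull edge (i=2, c=4) to (i=6, c=3): slope -1/4, span 4
Factored form: p(x) = 3 ⊗ (x ⊕ (-1/2)) ⊗ (x ⊕ (-1/2)) ⊗ (x ⊕ 1/4) ⊗ (x ⊕ 1/4) ⊗ (x ⊕ 1/4) ⊗ (x ⊕ 1/4)
Answer: roots = -1/2 (mult 2), 1/4 (mult 4)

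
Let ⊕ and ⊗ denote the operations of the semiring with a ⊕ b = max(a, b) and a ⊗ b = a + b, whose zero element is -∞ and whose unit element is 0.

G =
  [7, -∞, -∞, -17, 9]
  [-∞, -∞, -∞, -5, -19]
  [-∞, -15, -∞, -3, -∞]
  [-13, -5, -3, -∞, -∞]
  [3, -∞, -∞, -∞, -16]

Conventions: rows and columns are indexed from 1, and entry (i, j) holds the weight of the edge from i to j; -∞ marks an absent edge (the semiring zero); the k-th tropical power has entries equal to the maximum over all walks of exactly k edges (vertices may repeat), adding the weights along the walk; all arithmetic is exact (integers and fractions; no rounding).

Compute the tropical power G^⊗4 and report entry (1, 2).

G^⊗2:
  [14, -22, -20, -10, 16]
  [-16, -10, -8, -∞, -35]
  [-16, -8, -6, -20, -34]
  [-6, -18, -∞, -6, -4]
  [10, -∞, -∞, -14, 12]
G^⊗3:
  [21, -15, -13, -3, 23]
  [-9, -23, -∞, -11, -7]
  [-9, -21, -23, -9, -7]
  [1, -11, -9, -23, 3]
  [17, -19, -17, -7, 19]
G^⊗4:
  [28, -8, -6, 4, 30]
  [-2, -16, -14, -26, 0]
  [-2, -14, -12, -26, 0]
  [8, -24, -26, -12, 10]
  [24, -12, -10, 0, 26]
Key observation: the optimum is the walk 1->1->1->4->2, with weight 7 + 7 + (-17) + (-5) = -8.
Optimal value attained by: walk 1->1->1->4->2.
Answer: (G^⊗4)[1][2] = -8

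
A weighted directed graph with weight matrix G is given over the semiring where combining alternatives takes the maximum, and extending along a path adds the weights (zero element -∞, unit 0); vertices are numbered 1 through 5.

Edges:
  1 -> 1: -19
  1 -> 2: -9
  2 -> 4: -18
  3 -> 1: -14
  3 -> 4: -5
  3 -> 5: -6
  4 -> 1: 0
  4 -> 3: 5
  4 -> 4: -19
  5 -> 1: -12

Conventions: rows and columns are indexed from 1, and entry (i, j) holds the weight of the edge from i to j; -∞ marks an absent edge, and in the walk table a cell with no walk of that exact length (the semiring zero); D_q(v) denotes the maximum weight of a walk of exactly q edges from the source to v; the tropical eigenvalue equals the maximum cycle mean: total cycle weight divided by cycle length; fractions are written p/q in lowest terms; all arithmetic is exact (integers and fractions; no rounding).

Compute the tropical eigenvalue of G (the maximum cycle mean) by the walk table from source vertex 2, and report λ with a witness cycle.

q=0: [-∞, 0, -∞, -∞, -∞]
q=1: [-∞, -∞, -∞, -18, -∞]
q=2: [-18, -∞, -13, -37, -∞]
q=3: [-27, -27, -32, -18, -19]
q=4: [-18, -36, -13, -37, -38]
q=5: [-27, -27, -32, -18, -19]
Optimal cycle mean attained by: cycle 3->4->3, total (-5) + 5, length 2.
Answer: λ = 0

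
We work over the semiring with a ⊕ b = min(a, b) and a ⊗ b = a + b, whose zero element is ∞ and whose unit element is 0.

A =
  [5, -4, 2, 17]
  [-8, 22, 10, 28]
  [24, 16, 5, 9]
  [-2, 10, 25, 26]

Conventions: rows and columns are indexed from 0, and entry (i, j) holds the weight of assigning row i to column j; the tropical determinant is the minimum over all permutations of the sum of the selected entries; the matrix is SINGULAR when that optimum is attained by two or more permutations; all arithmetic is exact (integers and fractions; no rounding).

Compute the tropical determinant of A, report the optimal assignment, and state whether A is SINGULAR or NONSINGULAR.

σ = (0, 1, 2, 3): 5 + 22 + 5 + 26 = 58
σ = (0, 1, 3, 2): 5 + 22 + 9 + 25 = 61
σ = (0, 2, 1, 3): 5 + 10 + 16 + 26 = 57
σ = (0, 2, 3, 1): 5 + 10 + 9 + 10 = 34
σ = (0, 3, 1, 2): 5 + 28 + 16 + 25 = 74
σ = (0, 3, 2, 1): 5 + 28 + 5 + 10 = 48
σ = (1, 0, 2, 3): (-4) + (-8) + 5 + 26 = 19
σ = (1, 0, 3, 2): (-4) + (-8) + 9 + 25 = 22
σ = (1, 2, 0, 3): (-4) + 10 + 24 + 26 = 56
σ = (1, 2, 3, 0): (-4) + 10 + 9 + (-2) = 13
σ = (1, 3, 0, 2): (-4) + 28 + 24 + 25 = 73
σ = (1, 3, 2, 0): (-4) + 28 + 5 + (-2) = 27
σ = (2, 0, 1, 3): 2 + (-8) + 16 + 26 = 36
σ = (2, 0, 3, 1): 2 + (-8) + 9 + 10 = 13
σ = (2, 1, 0, 3): 2 + 22 + 24 + 26 = 74
σ = (2, 1, 3, 0): 2 + 22 + 9 + (-2) = 31
σ = (2, 3, 0, 1): 2 + 28 + 24 + 10 = 64
σ = (2, 3, 1, 0): 2 + 28 + 16 + (-2) = 44
σ = (3, 0, 1, 2): 17 + (-8) + 16 + 25 = 50
σ = (3, 0, 2, 1): 17 + (-8) + 5 + 10 = 24
σ = (3, 1, 0, 2): 17 + 22 + 24 + 25 = 88
σ = (3, 1, 2, 0): 17 + 22 + 5 + (-2) = 42
σ = (3, 2, 0, 1): 17 + 10 + 24 + 10 = 61
σ = (3, 2, 1, 0): 17 + 10 + 16 + (-2) = 41
Optimal value attained by: σ = (1, 2, 3, 0).
Answer: det⊕(A) = 13; verdict: SINGULAR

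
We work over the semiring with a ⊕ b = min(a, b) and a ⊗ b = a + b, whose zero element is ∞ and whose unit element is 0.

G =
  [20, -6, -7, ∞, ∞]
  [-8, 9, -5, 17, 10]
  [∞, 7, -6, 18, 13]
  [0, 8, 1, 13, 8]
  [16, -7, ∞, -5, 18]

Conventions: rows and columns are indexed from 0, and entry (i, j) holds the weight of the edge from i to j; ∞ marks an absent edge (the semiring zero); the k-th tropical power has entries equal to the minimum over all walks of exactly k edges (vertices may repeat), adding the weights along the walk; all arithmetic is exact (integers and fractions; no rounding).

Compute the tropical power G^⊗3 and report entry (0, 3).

G^⊗2:
  [-14, 0, -13, 11, 4]
  [1, -14, -15, 5, 8]
  [-1, 1, -12, 8, 7]
  [0, -6, -7, 3, 14]
  [-15, 2, -12, 8, 3]
G^⊗3:
  [-8, -20, -21, -1, 0]
  [-22, -8, -21, 3, -4]
  [-7, -7, -18, 2, 1]
  [-14, -6, -13, 9, 4]
  [-6, -21, -22, -2, 1]
Key observation: the optimum is the walk 0->1->4->3, with weight (-6) + 10 + (-5) = -1.
Optimal value attained by: walk 0->1->4->3.
Answer: (G^⊗3)[0][3] = -1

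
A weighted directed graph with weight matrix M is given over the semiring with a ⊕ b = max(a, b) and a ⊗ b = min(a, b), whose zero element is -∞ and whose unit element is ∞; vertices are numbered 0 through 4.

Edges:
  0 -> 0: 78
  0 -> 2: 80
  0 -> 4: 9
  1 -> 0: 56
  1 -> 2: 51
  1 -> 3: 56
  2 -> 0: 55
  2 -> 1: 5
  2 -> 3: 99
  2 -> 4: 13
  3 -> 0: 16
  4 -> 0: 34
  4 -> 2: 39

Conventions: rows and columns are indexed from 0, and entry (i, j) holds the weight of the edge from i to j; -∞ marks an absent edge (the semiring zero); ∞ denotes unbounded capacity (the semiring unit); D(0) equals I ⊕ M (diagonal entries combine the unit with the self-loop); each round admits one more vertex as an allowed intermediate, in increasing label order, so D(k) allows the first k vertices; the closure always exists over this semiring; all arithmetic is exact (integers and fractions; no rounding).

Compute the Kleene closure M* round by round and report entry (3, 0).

D(0):
  [∞, -∞, 80, -∞, 9]
  [56, ∞, 51, 56, -∞]
  [55, 5, ∞, 99, 13]
  [16, -∞, -∞, ∞, -∞]
  [34, -∞, 39, -∞, ∞]
D(1):
  [∞, -∞, 80, -∞, 9]
  [56, ∞, 56, 56, 9]
  [55, 5, ∞, 99, 13]
  [16, -∞, 16, ∞, 9]
  [34, -∞, 39, -∞, ∞]
D(2):
  [∞, -∞, 80, -∞, 9]
  [56, ∞, 56, 56, 9]
  [55, 5, ∞, 99, 13]
  [16, -∞, 16, ∞, 9]
  [34, -∞, 39, -∞, ∞]
D(3):
  [∞, 5, 80, 80, 13]
  [56, ∞, 56, 56, 13]
  [55, 5, ∞, 99, 13]
  [16, 5, 16, ∞, 13]
  [39, 5, 39, 39, ∞]
D(4):
  [∞, 5, 80, 80, 13]
  [56, ∞, 56, 56, 13]
  [55, 5, ∞, 99, 13]
  [16, 5, 16, ∞, 13]
  [39, 5, 39, 39, ∞]
D(5):
  [∞, 5, 80, 80, 13]
  [56, ∞, 56, 56, 13]
  [55, 5, ∞, 99, 13]
  [16, 5, 16, ∞, 13]
  [39, 5, 39, 39, ∞]
Answer: M*[3][0] = 16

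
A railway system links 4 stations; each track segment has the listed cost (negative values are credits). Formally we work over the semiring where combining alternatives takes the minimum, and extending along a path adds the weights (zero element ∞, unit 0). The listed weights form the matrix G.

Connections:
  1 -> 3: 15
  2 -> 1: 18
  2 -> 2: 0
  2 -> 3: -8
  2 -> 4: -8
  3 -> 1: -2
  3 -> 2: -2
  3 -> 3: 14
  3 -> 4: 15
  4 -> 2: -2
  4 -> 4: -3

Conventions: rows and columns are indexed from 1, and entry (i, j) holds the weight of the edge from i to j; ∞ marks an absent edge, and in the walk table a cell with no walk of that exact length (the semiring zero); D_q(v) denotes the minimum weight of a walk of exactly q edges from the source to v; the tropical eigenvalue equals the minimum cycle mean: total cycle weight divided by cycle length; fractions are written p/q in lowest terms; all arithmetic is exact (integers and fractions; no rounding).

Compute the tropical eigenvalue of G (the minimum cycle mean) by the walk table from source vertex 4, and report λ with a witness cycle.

q=0: [∞, ∞, ∞, 0]
q=1: [∞, -2, ∞, -3]
q=2: [16, -5, -10, -10]
q=3: [-12, -12, -13, -13]
q=4: [-15, -15, -20, -20]
Optimal cycle mean attained by: cycle 2->3->2, total (-8) + (-2), length 2.
Answer: λ = -5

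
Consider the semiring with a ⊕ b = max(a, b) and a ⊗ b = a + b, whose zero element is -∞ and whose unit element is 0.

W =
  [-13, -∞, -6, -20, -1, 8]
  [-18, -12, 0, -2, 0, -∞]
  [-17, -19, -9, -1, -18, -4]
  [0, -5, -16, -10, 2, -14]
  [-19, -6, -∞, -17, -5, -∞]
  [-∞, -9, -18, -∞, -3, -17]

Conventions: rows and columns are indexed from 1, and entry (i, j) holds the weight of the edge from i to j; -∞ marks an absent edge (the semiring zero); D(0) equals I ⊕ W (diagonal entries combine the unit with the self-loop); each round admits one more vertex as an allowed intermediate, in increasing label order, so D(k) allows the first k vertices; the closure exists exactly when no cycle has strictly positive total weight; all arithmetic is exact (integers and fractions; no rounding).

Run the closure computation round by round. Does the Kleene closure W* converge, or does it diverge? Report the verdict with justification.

D(0):
  [0, -∞, -6, -20, -1, 8]
  [-18, 0, 0, -2, 0, -∞]
  [-17, -19, 0, -1, -18, -4]
  [0, -5, -16, 0, 2, -14]
  [-19, -6, -∞, -17, 0, -∞]
  [-∞, -9, -18, -∞, -3, 0]
D(1):
  [0, -∞, -6, -20, -1, 8]
  [-18, 0, 0, -2, 0, -10]
  [-17, -19, 0, -1, -18, -4]
  [0, -5, -6, 0, 2, 8]
  [-19, -6, -25, -17, 0, -11]
  [-∞, -9, -18, -∞, -3, 0]
D(2):
  [0, -∞, -6, -20, -1, 8]
  [-18, 0, 0, -2, 0, -10]
  [-17, -19, 0, -1, -18, -4]
  [0, -5, -5, 0, 2, 8]
  [-19, -6, -6, -8, 0, -11]
  [-27, -9, -9, -11, -3, 0]
D(3):
  [0, -25, -6, -7, -1, 8]
  [-17, 0, 0, -1, 0, -4]
  [-17, -19, 0, -1, -18, -4]
  [0, -5, -5, 0, 2, 8]
  [-19, -6, -6, -7, 0, -10]
  [-26, -9, -9, -10, -3, 0]
D(4):
  [0, -12, -6, -7, -1, 8]
  [-1, 0, 0, -1, 1, 7]
  [-1, -6, 0, -1, 1, 7]
  [0, -5, -5, 0, 2, 8]
  [-7, -6, -6, -7, 0, 1]
  [-10, -9, -9, -10, -3, 0]
D(5):
  [0, -7, -6, -7, -1, 8]
  [-1, 0, 0, -1, 1, 7]
  [-1, -5, 0, -1, 1, 7]
  [0, -4, -4, 0, 2, 8]
  [-7, -6, -6, -7, 0, 1]
  [-10, -9, -9, -10, -3, 0]
D(6):
  [0, -1, -1, -2, 5, 8]
  [-1, 0, 0, -1, 4, 7]
  [-1, -2, 0, -1, 4, 7]
  [0, -1, -1, 0, 5, 8]
  [-7, -6, -6, -7, 0, 1]
  [-10, -9, -9, -10, -3, 0]
Key observation: every diagonal entry stays at the unit through all rounds, so no improving cycle exists.
Answer: CONVERGES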